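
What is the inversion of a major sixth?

The rule of nine gives the new number: 9 − 6 = 3, so a sixth becomes a third.
And major becomes minor under inversion, so we get a minor third.

minor third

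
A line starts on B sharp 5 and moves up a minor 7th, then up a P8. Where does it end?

A sharp 7

Up a minor seventh from B#5: A#6 (10 semitones up).
Up a perfect octave from A#6: A#7 (12 semitones up).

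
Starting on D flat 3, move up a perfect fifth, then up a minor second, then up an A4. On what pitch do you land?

Up a perfect fifth from Db3: Ab3 (7 semitones up).
Up a minor second from Ab3: Bbb3 (1 semitone up).
Bbb3 up an augmented fourth → Eb4 (6 semitones).

E flat 4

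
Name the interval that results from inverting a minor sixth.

M3

Inverted interval numbers add to nine, so a sixth pairs with a third (6 + 3 = 9).
And minor becomes major under inversion, so we get a major third.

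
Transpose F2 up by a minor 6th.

The sixth takes the letter from F up to D.
A minor sixth spans 8 semitones, so from F2 the target pitch is Db3.

Db3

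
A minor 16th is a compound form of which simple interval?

Subtracting seven from the interval number removes an octave: 16 − 14 = 2.
Quality carries through unchanged, so the simple form is a minor second.

m2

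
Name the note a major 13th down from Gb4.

Bbb2

Six letters down from G (plus an octave) reaches B.
Moving 21 semitones down from Gb4 (the size of a major thirteenth) reaches Bbb2.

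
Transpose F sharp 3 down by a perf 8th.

F sharp 2

The letter stays F (same as the start), shifted an octave down.
Moving 12 semitones down from F#3 (the size of a perfect octave) reaches F#2.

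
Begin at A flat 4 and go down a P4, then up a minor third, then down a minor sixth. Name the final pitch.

Ab4 down a perfect fourth → Eb4 (5 semitones).
Up a minor third from Eb4: Gb4 (3 semitones up).
A minor sixth down from Gb4 is Bb3.

B flat 3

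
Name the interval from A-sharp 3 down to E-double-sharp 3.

diminished fourth

Descending from A#3 to E##3 is the same interval as ascending E##3 to A#3.
E to A spans four letter names (E-F-G-A): a fourth.
The perfect fourth is 5 semitones; here we have 4, one semitone narrower: diminished.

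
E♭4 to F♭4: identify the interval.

minor second

E to F spans two letter names (E-F), so the interval is some kind of second.
At 1 semitone, Eb4→Fb4 falls one short of a major second: minor.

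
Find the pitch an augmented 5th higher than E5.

Counting five letter names up from E lands on B.
An augmented fifth spans 8 semitones, so from E5 the target pitch is B#5.

B#5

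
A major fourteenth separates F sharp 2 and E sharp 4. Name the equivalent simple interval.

Subtracting seven from the interval number removes an octave: 14 − 7 = 7.
That makes a major fourteenth a compound major seventh — an octave plus a major seventh.

major seventh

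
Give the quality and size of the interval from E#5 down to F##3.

Descending from E#5 to F##3 is the same interval as ascending F##3 to E#5.
F to E spans seven letter names (F-G-A-B-C-D-E), plus an octave, so the interval is some kind of fourteenth.
A major fourteenth would be 23 semitones, but F##3 to E#5 is 22 — one semitone narrower, making it a minor fourteenth.
(Equivalently, a compound minor seventh: a minor seventh plus an octave.)

m14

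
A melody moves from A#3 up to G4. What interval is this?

A to G spans seven letter names (A-B-C-D-E-F-G): a seventh.
The major seventh is 11 semitones; here we have 9, two semitones narrower: diminished.

diminished seventh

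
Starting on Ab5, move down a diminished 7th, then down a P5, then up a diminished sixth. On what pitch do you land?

Cb5

Down a diminished seventh from Ab5: B4 (9 semitones down).
A perfect fifth down from B4 is E4.
E4 up a diminished sixth → Cb5 (7 semitones).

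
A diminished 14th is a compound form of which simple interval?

Each octave removed subtracts seven from the number: 14 − 7 = 7.
That makes a diminished fourteenth a compound diminished seventh — an octave plus a diminished seventh.

diminished 7th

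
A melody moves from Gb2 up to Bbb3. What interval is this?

minor tenth

G to B spans three letter names (G-A-B), plus an octave: a tenth.
At 15 semitones, Gb2→Bbb3 falls one short of a major tenth: minor.
(Equivalently, a compound minor third: a minor third plus an octave.)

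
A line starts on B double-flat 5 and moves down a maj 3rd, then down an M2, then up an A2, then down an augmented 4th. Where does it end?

A major third down from Bbb5 is Gbb5.
Gbb5 down a major second → Fbb5 (2 semitones).
Fbb5 up an augmented second → Gb5 (3 semitones).
Down an augmented fourth from Gb5: Dbb5 (6 semitones down).

D double-flat 5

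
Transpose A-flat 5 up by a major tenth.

Three letters up from A (plus an octave) reaches C.
A major tenth spans 16 semitones, so from Ab5 the target pitch is C7.

C 7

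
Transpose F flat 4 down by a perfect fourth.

Counting four letter names down from F lands on C.
A perfect fourth is 5 semitones; 5 semitones down from Fb4 gives Cb4.

C flat 4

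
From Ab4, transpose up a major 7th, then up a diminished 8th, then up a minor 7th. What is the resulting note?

Up a major seventh from Ab4: G5 (11 semitones up).
A diminished octave up from G5 is Gb6.
A minor seventh up from Gb6 is Fb7.

Fb7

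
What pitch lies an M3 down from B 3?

Counting three letter names down from B lands on G.
A major third is 4 semitones; 4 semitones down from B3 gives G3.

G 3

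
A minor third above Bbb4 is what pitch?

Dbb5

Three letter names up from B: D.
Moving 3 semitones up from Bbb4 (the size of a minor third) reaches Dbb5.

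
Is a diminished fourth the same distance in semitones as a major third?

Yes

Both span 4 semitones: a diminished fourth and a major third are the same chromatic distance.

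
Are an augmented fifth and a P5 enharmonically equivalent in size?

No

An augmented fifth spans 8 semitones; a perfect fifth spans 7 semitones. They differ by 1.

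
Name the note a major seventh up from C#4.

B#4

The seventh takes the letter from C up to B.
A major seventh is 11 semitones; 11 semitones up from C#4 gives B#4.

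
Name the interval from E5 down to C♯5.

minor third

Descending from E5 to C#5 is the same interval as ascending C#5 to E5.
C to E spans three letter names (C-D-E), so the interval is some kind of third.
A major third would be 4 semitones, but C#5 to E5 is 3 — one semitone narrower, making it a minor third.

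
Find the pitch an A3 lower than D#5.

Bb4

Counting three letter names down from D lands on B.
An augmented third spans 5 semitones, so from D#5 the target pitch is Bb4.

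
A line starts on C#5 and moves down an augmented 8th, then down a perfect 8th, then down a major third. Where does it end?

Ab2

Down an augmented octave from C#5: C4 (13 semitones down).
C4 down a perfect octave → C3 (12 semitones).
C3 down a major third → Ab2 (4 semitones).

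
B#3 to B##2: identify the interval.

diminished octave

Descending from B#3 to B##2 is the same interval as ascending B##2 to B#3.
B to B is the same letter name, plus an octave — that makes it an octave of some quality.
The perfect octave is 12 semitones; here we have 11, one semitone narrower: diminished.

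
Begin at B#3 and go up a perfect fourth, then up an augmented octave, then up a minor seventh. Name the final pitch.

Up a perfect fourth from B#3: E#4 (5 semitones up).
An augmented octave up from E#4 is E##5.
E##5 up a minor seventh → D##6 (10 semitones).

D##6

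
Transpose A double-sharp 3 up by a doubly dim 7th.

Seven letter names up from A: G.
A doubly diminished seventh spans 8 semitones, so from A##3 the target pitch is G4.

G 4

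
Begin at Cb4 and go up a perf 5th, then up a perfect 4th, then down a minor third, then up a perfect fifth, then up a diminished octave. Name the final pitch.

Cb4 up a perfect fifth → Gb4 (7 semitones).
A perfect fourth up from Gb4 is Cb5.
A minor third down from Cb5 is Ab4.
Ab4 up a perfect fifth → Eb5 (7 semitones).
A diminished octave up from Eb5 is Ebb6.

Ebb6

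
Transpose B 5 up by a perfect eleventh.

Counting four letter names plus an octave up from B lands on E.
A perfect eleventh is 17 semitones; 17 semitones up from B5 gives E7.

E 7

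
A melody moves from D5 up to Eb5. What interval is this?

m2

D to E spans two letter names (D-E), so the interval is some kind of second.
A major second would be 2 semitones, but D5 to Eb5 is 1 — one semitone narrower, making it a minor second.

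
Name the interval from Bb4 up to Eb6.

perfect eleventh

B to E spans four letter names (B-C-D-E), plus an octave — that makes it an eleventh of some quality.
Counting semitones, Bb4→Eb6 is 17, which is the perfect eleventh.
(Equivalently, a compound perfect fourth: a perfect fourth plus an octave.)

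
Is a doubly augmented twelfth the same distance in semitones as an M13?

Both span 21 semitones: a doubly augmented twelfth and a major thirteenth are the same chromatic distance.

Yes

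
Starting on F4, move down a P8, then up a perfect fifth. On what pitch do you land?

C4

Down a perfect octave from F4: F3 (12 semitones down).
F3 up a perfect fifth → C4 (7 semitones).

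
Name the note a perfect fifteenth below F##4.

For a fifteenth the letter name doesn't change: still F, two octaves down.
A perfect fifteenth is 24 semitones; 24 semitones down from F##4 gives F##2.

F##2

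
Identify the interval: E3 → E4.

perfect octave

E to E is the same letter name, plus an octave — that makes it an octave of some quality.
Counting semitones, E3→E4 is 12, which is the perfect octave.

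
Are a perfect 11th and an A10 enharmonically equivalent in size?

A perfect eleventh spans 17 semitones, and an augmented tenth also spans 17 semitones — they're enharmonic.

Yes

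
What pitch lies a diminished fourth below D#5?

A##4

Four letter names down from D: A.
Moving 4 semitones down from D#5 (the size of a diminished fourth) reaches A##4.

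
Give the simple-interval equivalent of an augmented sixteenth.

Subtracting seven from the interval number removes an octave: 16 − 14 = 2.
So an augmented sixteenth is 2 octaves plus an augmented second. The quality is unchanged.

A2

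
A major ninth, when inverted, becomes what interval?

m7

First reduce the compound major ninth to its simple form, a major second.
The rule of nine gives the new number: 9 − 2 = 7, so a second becomes a seventh.
Quality inverts too: major becomes minor. That makes the inversion a minor seventh.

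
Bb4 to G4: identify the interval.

minor third

Descending from Bb4 to G4 is the same interval as ascending G4 to Bb4.
G to B spans three letter names (G-A-B) — that makes it a third of some quality.
A major third would be 4 semitones, but G4 to Bb4 is 3 — one semitone narrower, making it a minor third.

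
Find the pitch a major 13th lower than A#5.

The thirteenth's letter: A down six letter names plus an octave → C.
A major thirteenth is 21 semitones; 21 semitones down from A#5 gives C#4.

C#4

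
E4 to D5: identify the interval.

minor 7th

E to D spans seven letter names (E-F-G-A-B-C-D) — that makes it a seventh of some quality.
E4 to D5 is 10 semitones, a half step short of the major seventh (11), so this is minor.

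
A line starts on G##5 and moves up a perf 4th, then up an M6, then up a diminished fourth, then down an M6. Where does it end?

Up a perfect fourth from G##5: C##6 (5 semitones up).
Up a major sixth from C##6: A##6 (9 semitones up).
A##6 up a diminished fourth → D#7 (4 semitones).
Down a major sixth from D#7: F#6 (9 semitones down).

F#6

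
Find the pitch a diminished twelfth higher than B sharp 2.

The twelfth's letter: B up five letter names plus an octave → F.
A diminished twelfth is 18 semitones; 18 semitones up from B#2 gives F#4.

F sharp 4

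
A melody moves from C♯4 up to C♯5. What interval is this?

C to C is the same letter name, plus an octave, so the interval is some kind of octave.
C#4 to C#5 is 12 semitones, matching the perfect octave exactly, so the quality is perfect.

P8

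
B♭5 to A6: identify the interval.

major seventh

B to A spans seven letter names (B-C-D-E-F-G-A) — that makes it a seventh of some quality.
Counting semitones, Bb5→A6 is 11, which is the major seventh.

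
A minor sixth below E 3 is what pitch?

G sharp 2

The sixth takes the letter from E down to G.
A minor sixth is 8 semitones; 8 semitones down from E3 gives G#2.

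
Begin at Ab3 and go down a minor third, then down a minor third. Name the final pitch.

D3

A minor third down from Ab3 is F3.
A minor third down from F3 is D3.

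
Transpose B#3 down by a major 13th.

D#2

Counting six letter names plus an octave down from B lands on D.
A major thirteenth is 21 semitones; 21 semitones down from B#3 gives D#2.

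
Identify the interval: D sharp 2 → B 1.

Descending from D#2 to B1 is the same interval as ascending B1 to D#2.
B to D spans three letter names (B-C-D): a third.
B1 to D#2 is 4 semitones, matching the major third exactly, so the quality is major.

major third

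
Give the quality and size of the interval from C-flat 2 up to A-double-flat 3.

C to A spans six letter names (C-D-E-F-G-A), plus an octave — that makes it a thirteenth of some quality.
Cb2 to Abb3 is 20 semitones, a half step short of the major thirteenth (21), so this is minor.
(Equivalently, a compound minor sixth: a minor sixth plus an octave.)

minor 13th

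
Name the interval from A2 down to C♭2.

Descending from A2 to Cb2 is the same interval as ascending Cb2 to A2.
C to A spans six letter names (C-D-E-F-G-A) — that makes it a sixth of some quality.
A major sixth would be 9 semitones; Cb2 to A2 is 10, one semitone wider, so the interval is augmented.

augmented sixth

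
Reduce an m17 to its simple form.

Each octave removed subtracts seven from the number: 17 − 14 = 3.
Quality carries through unchanged, so the simple form is a minor third.

minor third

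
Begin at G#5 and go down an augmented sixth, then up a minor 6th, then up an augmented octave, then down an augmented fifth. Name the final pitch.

Down an augmented sixth from G#5: Bb4 (10 semitones down).
A minor sixth up from Bb4 is Gb5.
Up an augmented octave from Gb5: G6 (13 semitones up).
An augmented fifth down from G6 is Cb6.

Cb6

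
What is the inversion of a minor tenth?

major sixth

First reduce the compound minor tenth to its simple form, a minor third.
The rule of nine gives the new number: 9 − 3 = 6, so a third becomes a sixth.
The quality also flips — minor becomes major — giving a major sixth.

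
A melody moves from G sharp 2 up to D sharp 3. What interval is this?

P5

G to D spans five letter names (G-A-B-C-D): a fifth.
The perfect fifth spans 7 semitones, and G#2 to D#3 is exactly 7 semitones — so this is a perfect fifth.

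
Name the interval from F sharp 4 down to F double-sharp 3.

Descending from F#4 to F##3 is the same interval as ascending F##3 to F#4.
F to F is the same letter name, plus an octave — that makes it an octave of some quality.
F##3 to F#4 spans 11 semitones — one semitone narrower than the perfect octave (12) — giving a diminished octave.

d8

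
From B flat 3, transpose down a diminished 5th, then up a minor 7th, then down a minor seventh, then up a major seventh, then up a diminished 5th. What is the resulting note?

A diminished fifth down from Bb3 is E3.
Up a minor seventh from E3: D4 (10 semitones up).
Down a minor seventh from D4: E3 (10 semitones down).
A major seventh up from E3 is D#4.
D#4 up a diminished fifth → A4 (6 semitones).

A 4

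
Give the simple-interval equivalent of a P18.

Each octave removed subtracts seven from the number: 18 − 14 = 4.
That makes a perfect eighteenth a compound perfect fourth — 2 octaves plus a perfect fourth.

P4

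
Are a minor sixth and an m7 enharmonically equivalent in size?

No

A minor sixth is 8 semitones but a minor seventh is 10 semitones — different sizes.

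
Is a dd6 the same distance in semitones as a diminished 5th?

A doubly diminished sixth spans 6 semitones, and a diminished fifth also spans 6 semitones — they're enharmonic.

Yes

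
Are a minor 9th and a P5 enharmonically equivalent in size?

No

A minor ninth spans 13 semitones; a perfect fifth spans 7 semitones. They differ by 6.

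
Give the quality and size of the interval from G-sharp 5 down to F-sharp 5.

major 2nd

Descending from G#5 to F#5 is the same interval as ascending F#5 to G#5.
F to G spans two letter names (F-G): a second.
The major second spans 2 semitones, and F#5 to G#5 is exactly 2 semitones — so this is a major second.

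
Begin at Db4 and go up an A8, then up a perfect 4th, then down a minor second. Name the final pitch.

Up an augmented octave from Db4: D5 (13 semitones up).
D5 up a perfect fourth → G5 (5 semitones).
A minor second down from G5 is F#5.

F#5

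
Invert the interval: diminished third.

augmented sixth

Interval numbers invert to sum to nine: 3 + 6 = 9, so a third inverts to a sixth.
And diminished becomes augmented under inversion, so we get an augmented sixth.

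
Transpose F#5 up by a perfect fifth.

The fifth takes the letter from F up to C.
Moving 7 semitones up from F#5 (the size of a perfect fifth) reaches C#6.

C#6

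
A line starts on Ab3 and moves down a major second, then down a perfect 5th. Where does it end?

Cb3

A major second down from Ab3 is Gb3.
A perfect fifth down from Gb3 is Cb3.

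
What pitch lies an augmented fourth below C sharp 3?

Four letter names down from C: G.
An augmented fourth spans 6 semitones, so from C#3 the target pitch is G2.

G 2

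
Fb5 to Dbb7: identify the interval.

F to D spans six letter names (F-G-A-B-C-D), plus an octave, so the interval is some kind of thirteenth.
A major thirteenth would be 21 semitones, but Fb5 to Dbb7 is 20 — one semitone narrower, making it a minor thirteenth.
(Equivalently, a compound minor sixth: a minor sixth plus an octave.)

minor 13th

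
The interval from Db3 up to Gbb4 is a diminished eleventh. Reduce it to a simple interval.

Take out an octave (7 from the number): 11 − 7 = 4.
That makes a diminished eleventh a compound diminished fourth — an octave plus a diminished fourth.

diminished fourth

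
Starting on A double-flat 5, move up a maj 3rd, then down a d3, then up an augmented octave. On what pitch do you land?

A sharp 6

Up a major third from Abb5: Cb6 (4 semitones up).
Down a diminished third from Cb6: A5 (2 semitones down).
A5 up an augmented octave → A#6 (13 semitones).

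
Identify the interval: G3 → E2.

Descending from G3 to E2 is the same interval as ascending E2 to G3.
E to G spans three letter names (E-F-G), plus an octave, so the interval is some kind of tenth.
At 15 semitones, E2→G3 falls one short of a major tenth: minor.
(Equivalently, a compound minor third: a minor third plus an octave.)

minor 10th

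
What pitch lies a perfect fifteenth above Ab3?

Ab5

For a fifteenth the letter name doesn't change: still A, two octaves up.
A perfect fifteenth is 24 semitones; 24 semitones up from Ab3 gives Ab5.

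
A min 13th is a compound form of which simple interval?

Take out an octave (7 from the number): 13 − 7 = 6.
Quality carries through unchanged, so the simple form is a minor sixth.

minor sixth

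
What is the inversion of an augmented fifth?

The rule of nine gives the new number: 9 − 5 = 4, so a fifth becomes a fourth.
The quality also flips — augmented becomes diminished — giving a diminished fourth.

diminished 4th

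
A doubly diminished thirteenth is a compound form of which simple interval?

Subtracting seven from the interval number removes an octave: 13 − 7 = 6.
Quality carries through unchanged, so the simple form is a doubly diminished sixth.

doubly diminished sixth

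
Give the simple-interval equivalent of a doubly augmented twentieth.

Take out 2 octaves (14 from the number): 20 − 14 = 6.
That makes a doubly augmented twentieth a compound doubly augmented sixth — 2 octaves plus a doubly augmented sixth.

doubly augmented 6th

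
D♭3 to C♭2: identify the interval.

major ninth

Descending from Db3 to Cb2 is the same interval as ascending Cb2 to Db3.
C to D spans two letter names (C-D), plus an octave: a ninth.
Cb2 to Db3 is 14 semitones, matching the major ninth exactly, so the quality is major.
(Equivalently, a compound major second: a major second plus an octave.)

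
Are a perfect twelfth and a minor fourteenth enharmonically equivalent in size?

No

19 semitones (perfect twelfth) vs 22 semitones (minor fourteenth): not equal.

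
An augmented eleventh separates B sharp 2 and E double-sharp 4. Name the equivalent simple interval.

Subtracting seven from the interval number removes an octave: 11 − 7 = 4.
So an augmented eleventh is an octave plus an augmented fourth. The quality is unchanged.

augmented fourth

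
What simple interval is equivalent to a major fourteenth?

Subtracting seven from the interval number removes an octave: 14 − 7 = 7.
Quality carries through unchanged, so the simple form is a major seventh.

M7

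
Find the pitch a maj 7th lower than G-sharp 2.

Counting seven letter names down from G lands on A.
A major seventh is 11 semitones; 11 semitones down from G#2 gives A1.

A 1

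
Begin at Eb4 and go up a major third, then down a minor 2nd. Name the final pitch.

F#4

A major third up from Eb4 is G4.
Down a minor second from G4: F#4 (1 semitone down).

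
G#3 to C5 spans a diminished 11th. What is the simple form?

Take out an octave (7 from the number): 11 − 7 = 4.
That makes a diminished eleventh a compound diminished fourth — an octave plus a diminished fourth.

d4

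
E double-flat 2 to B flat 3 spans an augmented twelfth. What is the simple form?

Subtracting seven from the interval number removes an octave: 12 − 7 = 5.
So an augmented twelfth is an octave plus an augmented fifth. The quality is unchanged.

augmented 5th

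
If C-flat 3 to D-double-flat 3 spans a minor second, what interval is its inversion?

The rule of nine gives the new number: 9 − 2 = 7, so a second becomes a seventh.
The quality also flips — minor becomes major — giving a major seventh.

M7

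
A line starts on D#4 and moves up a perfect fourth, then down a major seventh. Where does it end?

A3

Up a perfect fourth from D#4: G#4 (5 semitones up).
G#4 down a major seventh → A3 (11 semitones).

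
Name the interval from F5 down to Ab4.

Descending from F5 to Ab4 is the same interval as ascending Ab4 to F5.
A to F spans six letter names (A-B-C-D-E-F): a sixth.
Ab4 to F5 is 9 semitones, matching the major sixth exactly, so the quality is major.

M6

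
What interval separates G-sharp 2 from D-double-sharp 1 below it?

d11

Descending from G#2 to D##1 is the same interval as ascending D##1 to G#2.
D to G spans four letter names (D-E-F-G), plus an octave — that makes it an eleventh of some quality.
A perfect eleventh would be 17 semitones; D##1 to G#2 is 16, one semitone narrower, so the interval is diminished.
(Equivalently, a compound diminished fourth: a diminished fourth plus an octave.)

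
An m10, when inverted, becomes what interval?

M6

First reduce the compound minor tenth to its simple form, a minor third.
Interval numbers invert to sum to nine: 3 + 6 = 9, so a third inverts to a sixth.
The quality also flips — minor becomes major — giving a major sixth.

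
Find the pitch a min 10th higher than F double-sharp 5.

A sharp 6

Three letters up from F (plus an octave) reaches A.
Moving 15 semitones up from F##5 (the size of a minor tenth) reaches A#6.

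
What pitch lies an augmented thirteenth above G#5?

Six letters up from G (plus an octave) reaches E.
An augmented thirteenth spans 22 semitones, so from G#5 the target pitch is E##7.

E##7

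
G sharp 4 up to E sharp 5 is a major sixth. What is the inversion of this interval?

The rule of nine gives the new number: 9 − 6 = 3, so a sixth becomes a third.
And major becomes minor under inversion, so we get a minor third.

minor third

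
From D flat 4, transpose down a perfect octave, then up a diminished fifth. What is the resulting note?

A double-flat 3

A perfect octave down from Db4 is Db3.
Db3 up a diminished fifth → Abb3 (6 semitones).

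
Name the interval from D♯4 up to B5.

D to B spans six letter names (D-E-F-G-A-B), plus an octave, so the interval is some kind of thirteenth.
D#4 to B5 is 20 semitones, a half step short of the major thirteenth (21), so this is minor.
(Equivalently, a compound minor sixth: a minor sixth plus an octave.)

minor thirteenth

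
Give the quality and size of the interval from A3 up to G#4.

A to G spans seven letter names (A-B-C-D-E-F-G): a seventh.
The major seventh spans 11 semitones, and A3 to G#4 is exactly 11 semitones — so this is a major seventh.

major 7th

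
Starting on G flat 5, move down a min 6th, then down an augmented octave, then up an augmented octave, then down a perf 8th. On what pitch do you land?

Down a minor sixth from Gb5: Bb4 (8 semitones down).
Down an augmented octave from Bb4: Bbb3 (13 semitones down).
Bbb3 up an augmented octave → Bb4 (13 semitones).
Bb4 down a perfect octave → Bb3 (12 semitones).

B flat 3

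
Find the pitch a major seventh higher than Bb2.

A3

Counting seven letter names up from B lands on A.
A major seventh is 11 semitones; 11 semitones up from Bb2 gives A3.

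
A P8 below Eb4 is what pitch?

The letter stays E (same as the start), shifted an octave down.
A perfect octave is 12 semitones; 12 semitones down from Eb4 gives Eb3.

Eb3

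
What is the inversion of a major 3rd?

m6

Interval numbers invert to sum to nine: 3 + 6 = 9, so a third inverts to a sixth.
The quality also flips — major becomes minor — giving a minor sixth.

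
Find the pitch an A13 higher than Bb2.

The thirteenth's letter: B up six letter names plus an octave → G.
Moving 22 semitones up from Bb2 (the size of an augmented thirteenth) reaches G#4.

G#4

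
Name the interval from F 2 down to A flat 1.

Descending from F2 to Ab1 is the same interval as ascending Ab1 to F2.
A to F spans six letter names (A-B-C-D-E-F), so the interval is some kind of sixth.
Ab1 to F2 is 9 semitones, matching the major sixth exactly, so the quality is major.

major 6th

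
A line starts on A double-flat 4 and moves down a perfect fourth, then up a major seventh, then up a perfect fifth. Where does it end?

A perfect fourth down from Abb4 is Ebb4.
Up a major seventh from Ebb4: Db5 (11 semitones up).
A perfect fifth up from Db5 is Ab5.

A flat 5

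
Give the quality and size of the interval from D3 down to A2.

Descending from D3 to A2 is the same interval as ascending A2 to D3.
A to D spans four letter names (A-B-C-D): a fourth.
A2 to D3 is 5 semitones, matching the perfect fourth exactly, so the quality is perfect.

perfect 4th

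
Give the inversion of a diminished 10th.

augmented 6th

First reduce the compound diminished tenth to its simple form, a diminished third.
Inverted interval numbers add to nine, so a third pairs with a sixth (3 + 6 = 9).
Quality inverts too: diminished becomes augmented. That makes the inversion an augmented sixth.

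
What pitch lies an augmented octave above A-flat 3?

The letter stays A (same as the start), shifted an octave up.
An augmented octave spans 13 semitones, so from Ab3 the target pitch is A4.

A 4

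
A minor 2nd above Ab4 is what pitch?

Two letter names up from A: B.
A minor second is 1 semitone; 1 semitone up from Ab4 gives Bbb4.

Bbb4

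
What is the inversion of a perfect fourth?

P5

Interval numbers invert to sum to nine: 4 + 5 = 9, so a fourth inverts to a fifth.
The quality also flips — perfect stays perfect — giving a perfect fifth.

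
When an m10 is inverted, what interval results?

First reduce the compound minor tenth to its simple form, a minor third.
The rule of nine gives the new number: 9 − 3 = 6, so a third becomes a sixth.
The quality also flips — minor becomes major — giving a major sixth.

major sixth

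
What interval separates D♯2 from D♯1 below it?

P8

Descending from D#2 to D#1 is the same interval as ascending D#1 to D#2.
D to D is the same letter name, plus an octave: an octave.
The perfect octave spans 12 semitones, and D#1 to D#2 is exactly 12 semitones — so this is a perfect octave.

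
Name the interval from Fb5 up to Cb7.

perfect twelfth

F to C spans five letter names (F-G-A-B-C), plus an octave — that makes it a twelfth of some quality.
Counting semitones, Fb5→Cb7 is 19, which is the perfect twelfth.
(Equivalently, a compound perfect fifth: a perfect fifth plus an octave.)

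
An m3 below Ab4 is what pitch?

Three letter names down from A: F.
Moving 3 semitones down from Ab4 (the size of a minor third) reaches F4.

F4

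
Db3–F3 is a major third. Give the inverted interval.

minor 6th

Inverted interval numbers add to nine, so a third pairs with a sixth (3 + 6 = 9).
And major becomes minor under inversion, so we get a minor sixth.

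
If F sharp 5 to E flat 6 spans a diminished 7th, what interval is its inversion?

augmented second

The rule of nine gives the new number: 9 − 7 = 2, so a seventh becomes a second.
Quality inverts too: diminished becomes augmented. That makes the inversion an augmented second.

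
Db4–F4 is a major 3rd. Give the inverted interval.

The rule of nine gives the new number: 9 − 3 = 6, so a third becomes a sixth.
And major becomes minor under inversion, so we get a minor sixth.

minor sixth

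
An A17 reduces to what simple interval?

Subtracting seven from the interval number removes an octave: 17 − 14 = 3.
That makes an augmented seventeenth a compound augmented third — 2 octaves plus an augmented third.

augmented third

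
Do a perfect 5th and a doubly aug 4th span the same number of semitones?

Yes

Both span 7 semitones: a perfect fifth and a doubly augmented fourth are the same chromatic distance.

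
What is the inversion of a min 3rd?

The rule of nine gives the new number: 9 − 3 = 6, so a third becomes a sixth.
Quality inverts too: minor becomes major. That makes the inversion a major sixth.

major 6th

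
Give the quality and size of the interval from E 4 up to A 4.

P4

E to A spans four letter names (E-F-G-A), so the interval is some kind of fourth.
E4 to A4 is 5 semitones, matching the perfect fourth exactly, so the quality is perfect.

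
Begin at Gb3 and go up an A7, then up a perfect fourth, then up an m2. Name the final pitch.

C5

Gb3 up an augmented seventh → F#4 (12 semitones).
Up a perfect fourth from F#4: B4 (5 semitones up).
B4 up a minor second → C5 (1 semitone).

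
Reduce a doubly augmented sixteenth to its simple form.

doubly augmented second

Each octave removed subtracts seven from the number: 16 − 14 = 2.
That makes a doubly augmented sixteenth a compound doubly augmented second — 2 octaves plus a doubly augmented second.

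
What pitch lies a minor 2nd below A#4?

G##4

Two letter names down from A: G.
Moving 1 semitone down from A#4 (the size of a minor second) reaches G##4.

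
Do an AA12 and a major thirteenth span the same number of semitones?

Yes

A doubly augmented twelfth spans 21 semitones, and a major thirteenth also spans 21 semitones — they're enharmonic.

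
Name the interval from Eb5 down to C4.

minor tenth

Descending from Eb5 to C4 is the same interval as ascending C4 to Eb5.
C to E spans three letter names (C-D-E), plus an octave, so the interval is some kind of tenth.
C4 to Eb5 is 15 semitones, a half step short of the major tenth (16), so this is minor.
(Equivalently, a compound minor third: a minor third plus an octave.)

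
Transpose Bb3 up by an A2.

Two letter names up from B: C.
Moving 3 semitones up from Bb3 (the size of an augmented second) reaches C#4.

C#4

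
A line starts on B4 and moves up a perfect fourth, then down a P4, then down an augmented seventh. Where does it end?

Cb4

A perfect fourth up from B4 is E5.
A perfect fourth down from E5 is B4.
Down an augmented seventh from B4: Cb4 (12 semitones down).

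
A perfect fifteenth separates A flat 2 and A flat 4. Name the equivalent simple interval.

Take out an octave (7 from the number): 15 − 7 = 8.
Quality carries through unchanged, so the simple form is a perfect octave.

P8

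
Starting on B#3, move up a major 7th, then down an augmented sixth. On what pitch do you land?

C#4

Up a major seventh from B#3: A##4 (11 semitones up).
Down an augmented sixth from A##4: C#4 (10 semitones down).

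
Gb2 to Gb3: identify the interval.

perfect 8th

G to G is the same letter name, plus an octave: an octave.
Gb2 to Gb3 is 12 semitones, matching the perfect octave exactly, so the quality is perfect.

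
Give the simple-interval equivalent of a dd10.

doubly diminished 3rd

Subtracting seven from the interval number removes an octave: 10 − 7 = 3.
That makes a doubly diminished tenth a compound doubly diminished third — an octave plus a doubly diminished third.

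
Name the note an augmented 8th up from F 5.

F sharp 6

An octave keeps the letter name F, an octave up from F.
An augmented octave is 13 semitones; 13 semitones up from F5 gives F#6.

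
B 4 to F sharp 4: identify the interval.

perfect fourth

Descending from B4 to F#4 is the same interval as ascending F#4 to B4.
F to B spans four letter names (F-G-A-B): a fourth.
F#4 to B4 is 5 semitones, matching the perfect fourth exactly, so the quality is perfect.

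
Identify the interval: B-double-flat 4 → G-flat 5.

major sixth

B to G spans six letter names (B-C-D-E-F-G): a sixth.
Bbb4 to Gb5 is 9 semitones, matching the major sixth exactly, so the quality is major.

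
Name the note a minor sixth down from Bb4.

Six letter names down from B: D.
Moving 8 semitones down from Bb4 (the size of a minor sixth) reaches D4.

D4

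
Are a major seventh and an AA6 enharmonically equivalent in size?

Yes

Both span 11 semitones: a major seventh and a doubly augmented sixth are the same chromatic distance.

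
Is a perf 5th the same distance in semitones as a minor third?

No

A perfect fifth spans 7 semitones; a minor third spans 3 semitones. They differ by 4.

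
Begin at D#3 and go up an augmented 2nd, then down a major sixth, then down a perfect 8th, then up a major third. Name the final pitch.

Up an augmented second from D#3: E##3 (3 semitones up).
A major sixth down from E##3 is G##2.
Down a perfect octave from G##2: G##1 (12 semitones down).
Up a major third from G##1: B##1 (4 semitones up).

B##1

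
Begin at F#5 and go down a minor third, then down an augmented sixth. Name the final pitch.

F4

A minor third down from F#5 is D#5.
D#5 down an augmented sixth → F4 (10 semitones).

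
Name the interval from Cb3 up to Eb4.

M10

C to E spans three letter names (C-D-E), plus an octave: a tenth.
Cb3 to Eb4 is 16 semitones, matching the major tenth exactly, so the quality is major.
(Equivalently, a compound major third: a major third plus an octave.)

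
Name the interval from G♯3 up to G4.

G to G is the same letter name, plus an octave, so the interval is some kind of octave.
G#3 to G4 spans 11 semitones — one semitone narrower than the perfect octave (12) — giving a diminished octave.

diminished 8th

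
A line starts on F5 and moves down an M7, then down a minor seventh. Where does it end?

F5 down a major seventh → Gb4 (11 semitones).
Down a minor seventh from Gb4: Ab3 (10 semitones down).

Ab3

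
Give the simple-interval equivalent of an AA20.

doubly augmented sixth

Take out 2 octaves (14 from the number): 20 − 14 = 6.
Quality carries through unchanged, so the simple form is a doubly augmented sixth.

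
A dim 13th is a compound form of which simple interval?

Subtracting seven from the interval number removes an octave: 13 − 7 = 6.
So a diminished thirteenth is an octave plus a diminished sixth. The quality is unchanged.

diminished sixth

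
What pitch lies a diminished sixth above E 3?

C-flat 4

The sixth takes the letter from E up to C.
A diminished sixth is 7 semitones; 7 semitones up from E3 gives Cb4.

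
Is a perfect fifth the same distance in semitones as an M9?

No

A perfect fifth is 7 semitones but a major ninth is 14 semitones — different sizes.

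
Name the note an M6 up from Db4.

Bb4

The sixth takes the letter from D up to B.
Moving 9 semitones up from Db4 (the size of a major sixth) reaches Bb4.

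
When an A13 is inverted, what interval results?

diminished third

First reduce the compound augmented thirteenth to its simple form, an augmented sixth.
Inverted interval numbers add to nine, so a sixth pairs with a third (6 + 3 = 9).
And augmented becomes diminished under inversion, so we get a diminished third.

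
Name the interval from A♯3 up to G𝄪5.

A to G spans seven letter names (A-B-C-D-E-F-G), plus an octave — that makes it a fourteenth of some quality.
A#3 to G##5 is 23 semitones, matching the major fourteenth exactly, so the quality is major.
(Equivalently, a compound major seventh: a major seventh plus an octave.)

major fourteenth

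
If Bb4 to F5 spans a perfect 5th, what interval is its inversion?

perfect 4th

The rule of nine gives the new number: 9 − 5 = 4, so a fifth becomes a fourth.
And perfect stays perfect under inversion, so we get a perfect fourth.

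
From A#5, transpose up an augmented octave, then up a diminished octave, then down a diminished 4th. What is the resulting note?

A#5 up an augmented octave → A##6 (13 semitones).
A##6 up a diminished octave → A#7 (11 semitones).
A#7 down a diminished fourth → E##7 (4 semitones).

E##7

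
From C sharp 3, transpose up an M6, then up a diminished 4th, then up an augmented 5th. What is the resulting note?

A major sixth up from C#3 is A#3.
Up a diminished fourth from A#3: D4 (4 semitones up).
D4 up an augmented fifth → A#4 (8 semitones).

A sharp 4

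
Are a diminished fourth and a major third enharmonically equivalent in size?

Both span 4 semitones: a diminished fourth and a major third are the same chromatic distance.

Yes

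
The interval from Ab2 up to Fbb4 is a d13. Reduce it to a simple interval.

d6

Subtracting seven from the interval number removes an octave: 13 − 7 = 6.
So a diminished thirteenth is an octave plus a diminished sixth. The quality is unchanged.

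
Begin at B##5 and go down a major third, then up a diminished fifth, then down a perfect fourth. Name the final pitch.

A#5

A major third down from B##5 is G##5.
Up a diminished fifth from G##5: D#6 (6 semitones up).
Down a perfect fourth from D#6: A#5 (5 semitones down).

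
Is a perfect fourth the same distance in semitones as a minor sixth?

5 semitones (perfect fourth) vs 8 semitones (minor sixth): not equal.

No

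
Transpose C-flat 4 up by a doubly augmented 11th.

Four letters up from C (plus an octave) reaches F.
A doubly augmented eleventh is 19 semitones; 19 semitones up from Cb4 gives F#5.

F-sharp 5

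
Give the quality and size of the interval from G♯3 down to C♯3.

Descending from G#3 to C#3 is the same interval as ascending C#3 to G#3.
C to G spans five letter names (C-D-E-F-G): a fifth.
Counting semitones, C#3→G#3 is 7, which is the perfect fifth.

perfect fifth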